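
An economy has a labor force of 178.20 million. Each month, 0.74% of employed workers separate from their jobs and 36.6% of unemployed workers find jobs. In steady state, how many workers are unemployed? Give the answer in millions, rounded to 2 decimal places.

Steady-state unemployment rate u* = s/(s+f) = 0.74/(0.74+36.6) = 0.019818.
Unemployed = u* × labor force = 0.019818 × 178.20 ≈ 3.53 million.

About 3.53 million are unemployed in steady state.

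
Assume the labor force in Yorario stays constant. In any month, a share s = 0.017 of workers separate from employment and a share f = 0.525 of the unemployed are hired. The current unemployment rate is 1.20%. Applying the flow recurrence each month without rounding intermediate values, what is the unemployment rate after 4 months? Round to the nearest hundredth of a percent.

Unemployment rate after four months ≈ 3.05%.

With a fixed labor force, u_{t+1} = u_t + s·(1−u_t) − f·u_t = u_t·(1−s−f) + s.
Here 1−s−f = 0.458 and s = 0.017.
u_1 = 0.012000 × 0.458 + 0.017 = 0.022496.
u_2 = 0.022496 × 0.458 + 0.017 = 0.027303.
u_3 = 0.027303 × 0.458 + 0.017 = 0.029505.
u_4 = 0.029505 × 0.458 + 0.017 = 0.030513.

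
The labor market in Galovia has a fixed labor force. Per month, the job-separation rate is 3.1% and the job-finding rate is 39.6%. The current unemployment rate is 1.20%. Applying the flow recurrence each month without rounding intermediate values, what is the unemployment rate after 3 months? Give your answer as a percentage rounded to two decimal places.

Unemployment rate after three months ≈ 6.12%.

With a fixed labor force, u_{t+1} = u_t + s·(1−u_t) − f·u_t = u_t·(1−s−f) + s.
Here 1−s−f = 0.573 and s = 0.031.
u_1 = 0.012000 × 0.573 + 0.031 = 0.037876.
u_2 = 0.037876 × 0.573 + 0.031 = 0.052703.
u_3 = 0.052703 × 0.573 + 0.031 = 0.061199.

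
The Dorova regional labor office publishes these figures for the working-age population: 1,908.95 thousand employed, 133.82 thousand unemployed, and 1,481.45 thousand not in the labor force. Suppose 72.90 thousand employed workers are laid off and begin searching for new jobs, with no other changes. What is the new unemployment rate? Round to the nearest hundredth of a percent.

Initially, labor force = 1,908.95 + 133.82 = 2,042.77 thousand, so u = 133.82/2,042.77 = 6.55%.
After the change, employed falls and unemployed rises by 72.90; labor force unchanged → E = 1,836.05, U = 206.72, labor force = 2,042.77 thousand.
New unemployment rate = 206.72 / 2,042.77 = 10.12%.

New unemployment rate ≈ 10.12%.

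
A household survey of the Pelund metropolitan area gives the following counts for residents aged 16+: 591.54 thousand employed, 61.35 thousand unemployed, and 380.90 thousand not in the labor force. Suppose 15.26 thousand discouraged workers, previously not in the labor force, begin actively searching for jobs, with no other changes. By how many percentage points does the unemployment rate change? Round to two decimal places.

Initially, labor force = 591.54 + 61.35 = 652.89 thousand, so u = 61.35/652.89 = 9.40%.
After the change, unemployed and labor force both rise by 15.26 → E = 591.54, U = 76.61, labor force = 668.15 thousand.
New unemployment rate = 76.61 / 668.15 = 11.47%.
Change = 11.47% − 9.40% = +2.07 percentage points.

The unemployment rate changes by +2.07 percentage points.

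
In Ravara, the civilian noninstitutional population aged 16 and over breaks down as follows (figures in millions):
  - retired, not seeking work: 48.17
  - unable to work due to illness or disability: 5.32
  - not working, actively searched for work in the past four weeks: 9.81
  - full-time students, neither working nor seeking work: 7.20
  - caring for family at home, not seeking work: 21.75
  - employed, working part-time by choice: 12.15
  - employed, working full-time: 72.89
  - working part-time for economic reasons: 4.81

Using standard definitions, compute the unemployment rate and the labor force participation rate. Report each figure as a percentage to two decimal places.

Employed = 12.15 + 72.89 + 4.81 = 89.85 million (anyone who worked, including part-time for economic reasons, counts as employed).
Unemployed = 9.81 million.
Labor force = 89.85 + 9.81 = 99.66 million.
Not in labor force = 48.17 + 5.32 + 7.20 + 21.75 = 82.44 million (those not working and not actively searching are outside the labor force).
Civilian working-age population = 99.66 + 82.44 = 182.10 million.
Unemployment rate = 9.81 / 99.66 = 9.84%.
Labor force participation rate = 99.66 / 182.10 = 54.73%.

Unemployment rate ≈ 9.84%; labor force participation rate ≈ 54.73%.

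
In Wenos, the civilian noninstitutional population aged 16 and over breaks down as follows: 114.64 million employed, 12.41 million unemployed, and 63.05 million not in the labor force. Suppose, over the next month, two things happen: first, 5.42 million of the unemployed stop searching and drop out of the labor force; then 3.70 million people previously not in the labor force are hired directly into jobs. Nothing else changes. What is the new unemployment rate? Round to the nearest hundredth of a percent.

Initially, labor force = 114.64 + 12.41 = 127.05 million, so u = 12.41/127.05 = 9.77%.
After the first change, unemployed and labor force both fall by 5.42 → E = 114.64, U = 6.99, labor force = 121.63 million.
After the second change, employed and labor force both rise by 3.70; unemployed unchanged → E = 118.34, U = 6.99, labor force = 125.33 million.
New unemployment rate = 6.99 / 125.33 = 5.58%.

New unemployment rate ≈ 5.58%.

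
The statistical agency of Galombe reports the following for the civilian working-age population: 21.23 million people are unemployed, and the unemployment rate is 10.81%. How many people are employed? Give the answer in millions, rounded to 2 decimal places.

Labor force = U / u = 21.23 / 0.1081 ≈ 196.39 million.
Employed = labor force − unemployed = 196.39 − 21.23 = 175.16 million.

About 175.16 million are employed.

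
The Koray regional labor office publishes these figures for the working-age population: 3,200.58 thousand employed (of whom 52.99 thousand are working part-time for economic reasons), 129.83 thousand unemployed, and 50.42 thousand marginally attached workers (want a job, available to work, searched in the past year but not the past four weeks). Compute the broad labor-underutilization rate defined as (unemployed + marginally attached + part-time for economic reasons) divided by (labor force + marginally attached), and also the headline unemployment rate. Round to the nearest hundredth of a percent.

Broad underutilization rate ≈ 6.90%; headline unemployment rate ≈ 3.90%.

Labor force = 3,200.58 + 129.83 = 3,330.41 thousand.
Numerator = 129.83 + 50.42 + 52.99 = 233.24 thousand.
Denominator = 3,330.41 + 50.42 = 3,380.83 thousand.
Broad rate = 233.24 / 3,380.83 = 6.90%.
Headline unemployment rate = 129.83 / 3,330.41 = 3.90%.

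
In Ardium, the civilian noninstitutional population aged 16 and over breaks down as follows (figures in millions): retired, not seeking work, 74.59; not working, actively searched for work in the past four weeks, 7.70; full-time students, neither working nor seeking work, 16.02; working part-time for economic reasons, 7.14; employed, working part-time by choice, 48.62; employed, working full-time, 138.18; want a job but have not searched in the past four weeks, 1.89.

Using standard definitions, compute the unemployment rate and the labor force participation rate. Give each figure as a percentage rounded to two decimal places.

Unemployment rate ≈ 3.82%; labor force participation rate ≈ 68.55%.

Employed = 7.14 + 48.62 + 138.18 = 193.94 million (anyone who worked, including part-time for economic reasons, counts as employed).
Unemployed = 7.70 million.
Labor force = 193.94 + 7.70 = 201.64 million.
Not in labor force = 74.59 + 16.02 + 1.89 = 92.50 million (those not working and not actively searching are outside the labor force — including those who want a job but have given up searching).
Civilian working-age population = 201.64 + 92.50 = 294.14 million.
Unemployment rate = 7.70 / 201.64 = 3.82%.
Labor force participation rate = 201.64 / 294.14 = 68.55%.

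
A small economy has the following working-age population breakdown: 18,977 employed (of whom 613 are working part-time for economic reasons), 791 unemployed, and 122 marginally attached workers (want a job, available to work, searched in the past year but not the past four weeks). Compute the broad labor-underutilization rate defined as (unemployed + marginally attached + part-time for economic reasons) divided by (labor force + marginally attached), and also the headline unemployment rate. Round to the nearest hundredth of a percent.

Labor force = 18,977 + 791 = 19,768.
Numerator = 791 + 122 + 613 = 1,526.
Denominator = 19,768 + 122 = 19,890.
Broad rate = 1,526 / 19,890 = 7.67%.
Headline unemployment rate = 791 / 19,768 = 4.00%.

Broad underutilization rate ≈ 7.67%; headline unemployment rate ≈ 4.00%.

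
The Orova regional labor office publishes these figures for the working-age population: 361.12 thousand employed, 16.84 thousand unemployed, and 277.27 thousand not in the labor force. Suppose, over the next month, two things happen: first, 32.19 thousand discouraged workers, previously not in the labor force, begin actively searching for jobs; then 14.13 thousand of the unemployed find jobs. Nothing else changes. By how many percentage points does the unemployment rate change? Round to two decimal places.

Initially, labor force = 361.12 + 16.84 = 377.96 thousand, so u = 16.84/377.96 = 4.46%.
After the first change, unemployed and labor force both rise by 32.19 → E = 361.12, U = 49.03, labor force = 410.15 thousand.
After the second change, unemployed falls and employed rises by 14.13; labor force unchanged → E = 375.25, U = 34.90, labor force = 410.15 thousand.
New unemployment rate = 34.90 / 410.15 = 8.51%.
Change = 8.51% − 4.46% = +4.05 percentage points.

The unemployment rate changes by +4.05 percentage points.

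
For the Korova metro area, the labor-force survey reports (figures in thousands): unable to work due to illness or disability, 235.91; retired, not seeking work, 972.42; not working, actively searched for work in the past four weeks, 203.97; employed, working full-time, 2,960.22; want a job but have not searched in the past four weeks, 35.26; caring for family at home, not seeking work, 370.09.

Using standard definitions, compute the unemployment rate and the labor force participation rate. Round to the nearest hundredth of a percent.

Employed = 2,960.22 thousand.
Unemployed = 203.97 thousand.
Labor force = 2,960.22 + 203.97 = 3,164.19 thousand.
Not in labor force = 235.91 + 972.42 + 35.26 + 370.09 = 1,613.68 thousand (those not working and not actively searching are outside the labor force — including those who want a job but have given up searching).
Civilian working-age population = 3,164.19 + 1,613.68 = 4,777.87 thousand.
Unemployment rate = 203.97 / 3,164.19 = 6.45%.
Labor force participation rate = 3,164.19 / 4,777.87 = 66.23%.

Unemployment rate ≈ 6.45%; labor force participation rate ≈ 66.23%.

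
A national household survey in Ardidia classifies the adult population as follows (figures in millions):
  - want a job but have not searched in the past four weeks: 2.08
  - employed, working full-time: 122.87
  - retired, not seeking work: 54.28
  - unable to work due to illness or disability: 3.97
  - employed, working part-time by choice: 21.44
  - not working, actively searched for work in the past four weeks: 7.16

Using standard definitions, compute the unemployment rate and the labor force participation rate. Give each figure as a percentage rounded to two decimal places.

Employed = 122.87 + 21.44 = 144.31 million.
Unemployed = 7.16 million.
Labor force = 144.31 + 7.16 = 151.47 million.
Not in labor force = 2.08 + 54.28 + 3.97 = 60.33 million (those not working and not actively searching are outside the labor force — including those who want a job but have given up searching).
Civilian working-age population = 151.47 + 60.33 = 211.80 million.
Unemployment rate = 7.16 / 151.47 = 4.73%.
Labor force participation rate = 151.47 / 211.80 = 71.52%.

Unemployment rate ≈ 4.73%; labor force participation rate ≈ 71.52%.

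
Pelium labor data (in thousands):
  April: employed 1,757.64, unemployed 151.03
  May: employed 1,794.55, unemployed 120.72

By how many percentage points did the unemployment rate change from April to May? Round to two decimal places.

The unemployment rate changed by −1.61 percentage points.

April: labor force = 1,757.64 + 151.03 = 1,908.67; u = 151.03/1,908.67 = 7.91%.
May: labor force = 1,794.55 + 120.72 = 1,915.27; u = 120.72/1,915.27 = 6.30%.
Change = 6.30% − 7.91% = −1.61 pp.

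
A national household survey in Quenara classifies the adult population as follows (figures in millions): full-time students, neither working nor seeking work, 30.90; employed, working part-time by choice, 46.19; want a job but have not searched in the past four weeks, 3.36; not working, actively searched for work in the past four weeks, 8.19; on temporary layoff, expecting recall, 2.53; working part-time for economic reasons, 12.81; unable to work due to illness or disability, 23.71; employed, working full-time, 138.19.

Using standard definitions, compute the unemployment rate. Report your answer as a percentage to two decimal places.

Unemployment rate ≈ 5.16%.

Employed = 46.19 + 12.81 + 138.19 = 197.19 million (anyone who worked, including part-time for economic reasons, counts as employed).
Unemployed = 8.19 + 2.53 = 10.72 million (jobless and actively searching, or on temporary layoff).
Labor force = 197.19 + 10.72 = 207.91 million.
Unemployment rate = 10.72 / 207.91 = 5.16%.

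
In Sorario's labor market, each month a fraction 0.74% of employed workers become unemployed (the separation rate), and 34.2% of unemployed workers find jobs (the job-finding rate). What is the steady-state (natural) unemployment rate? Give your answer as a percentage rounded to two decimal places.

At steady state the flows balance: s·E = f·U, so U/(E+U) = s/(s+f).
u* = 0.74 / (0.74 + 34.2) = 0.74 / 34.94 = 2.12%.

Steady-state unemployment rate ≈ 2.12%.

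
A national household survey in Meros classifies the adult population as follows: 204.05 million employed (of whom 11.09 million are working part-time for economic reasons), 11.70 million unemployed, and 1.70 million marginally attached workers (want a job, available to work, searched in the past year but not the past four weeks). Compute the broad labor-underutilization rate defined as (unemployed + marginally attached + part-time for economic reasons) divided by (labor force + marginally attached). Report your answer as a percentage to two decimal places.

Broad underutilization rate ≈ 11.26%.

Labor force = 204.05 + 11.70 = 215.75 million.
Numerator = 11.70 + 1.70 + 11.09 = 24.49 million.
Denominator = 215.75 + 1.70 = 217.45 million.
Broad rate = 24.49 / 217.45 = 11.26%.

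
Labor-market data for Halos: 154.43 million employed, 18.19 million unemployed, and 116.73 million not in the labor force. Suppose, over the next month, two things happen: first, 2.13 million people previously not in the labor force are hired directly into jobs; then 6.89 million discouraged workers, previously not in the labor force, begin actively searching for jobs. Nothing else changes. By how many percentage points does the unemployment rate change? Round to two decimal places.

The unemployment rate changes by +3.27 percentage points.

Initially, labor force = 154.43 + 18.19 = 172.62 million, so u = 18.19/172.62 = 10.54%.
After the first change, employed and labor force both rise by 2.13; unemployed unchanged → E = 156.56, U = 18.19, labor force = 174.75 million.
After the second change, unemployed and labor force both rise by 6.89 → E = 156.56, U = 25.08, labor force = 181.64 million.
New unemployment rate = 25.08 / 181.64 = 13.81%.
Change = 13.81% − 10.54% = +3.27 percentage points.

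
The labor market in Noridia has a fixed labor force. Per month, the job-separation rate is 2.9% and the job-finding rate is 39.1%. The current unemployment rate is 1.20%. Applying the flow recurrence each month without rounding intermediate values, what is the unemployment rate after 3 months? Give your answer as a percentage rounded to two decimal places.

With a fixed labor force, u_{t+1} = u_t + s·(1−u_t) − f·u_t = u_t·(1−s−f) + s.
Here 1−s−f = 0.580 and s = 0.029.
u_1 = 0.012000 × 0.580 + 0.029 = 0.035960.
u_2 = 0.035960 × 0.580 + 0.029 = 0.049857.
u_3 = 0.049857 × 0.580 + 0.029 = 0.057917.

Unemployment rate after three months ≈ 5.79%.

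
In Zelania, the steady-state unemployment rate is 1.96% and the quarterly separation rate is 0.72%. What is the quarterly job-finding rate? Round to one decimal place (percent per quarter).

Job-finding rate ≈ 36.0% per quarter.

From u* = s/(s+f): f = s·(1−u)/u.
f = 0.72 × (1 − 0.0196) / 0.0196 = 0.7059 / 0.0196 ≈ 36.0% per quarter.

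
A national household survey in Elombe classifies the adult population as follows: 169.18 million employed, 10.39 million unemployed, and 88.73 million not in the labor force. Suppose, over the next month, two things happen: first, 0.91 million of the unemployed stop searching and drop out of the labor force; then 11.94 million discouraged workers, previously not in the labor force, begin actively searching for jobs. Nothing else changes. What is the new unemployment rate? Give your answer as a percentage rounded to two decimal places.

New unemployment rate ≈ 11.24%.

Initially, labor force = 169.18 + 10.39 = 179.57 million, so u = 10.39/179.57 = 5.79%.
After the first change, unemployed and labor force both fall by 0.91 → E = 169.18, U = 9.48, labor force = 178.66 million.
After the second change, unemployed and labor force both rise by 11.94 → E = 169.18, U = 21.42, labor force = 190.60 million.
New unemployment rate = 21.42 / 190.60 = 11.24%.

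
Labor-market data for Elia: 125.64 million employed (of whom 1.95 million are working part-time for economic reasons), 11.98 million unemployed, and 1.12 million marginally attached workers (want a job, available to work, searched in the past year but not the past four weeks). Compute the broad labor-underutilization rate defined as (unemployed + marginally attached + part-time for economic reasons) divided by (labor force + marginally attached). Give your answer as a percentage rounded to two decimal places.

Labor force = 125.64 + 11.98 = 137.62 million.
Numerator = 11.98 + 1.12 + 1.95 = 15.05 million.
Denominator = 137.62 + 1.12 = 138.74 million.
Broad rate = 15.05 / 138.74 = 10.85%.

Broad underutilization rate ≈ 10.85%.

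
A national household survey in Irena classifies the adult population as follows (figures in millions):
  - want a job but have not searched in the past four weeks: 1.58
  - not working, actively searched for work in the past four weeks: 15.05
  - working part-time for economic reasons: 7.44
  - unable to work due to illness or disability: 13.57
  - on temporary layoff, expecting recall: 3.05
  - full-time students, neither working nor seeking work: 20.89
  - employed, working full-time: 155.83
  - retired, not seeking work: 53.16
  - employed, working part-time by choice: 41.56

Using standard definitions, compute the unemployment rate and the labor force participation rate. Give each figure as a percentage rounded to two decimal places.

Unemployment rate ≈ 8.12%; labor force participation rate ≈ 71.42%.

Employed = 7.44 + 155.83 + 41.56 = 204.83 million (anyone who worked, including part-time for economic reasons, counts as employed).
Unemployed = 15.05 + 3.05 = 18.10 million (jobless and actively searching, or on temporary layoff).
Labor force = 204.83 + 18.10 = 222.93 million.
Not in labor force = 1.58 + 13.57 + 20.89 + 53.16 = 89.20 million (those not working and not actively searching are outside the labor force — including those who want a job but have given up searching).
Civilian working-age population = 222.93 + 89.20 = 312.13 million.
Unemployment rate = 18.10 / 222.93 = 8.12%.
Labor force participation rate = 222.93 / 312.13 = 71.42%.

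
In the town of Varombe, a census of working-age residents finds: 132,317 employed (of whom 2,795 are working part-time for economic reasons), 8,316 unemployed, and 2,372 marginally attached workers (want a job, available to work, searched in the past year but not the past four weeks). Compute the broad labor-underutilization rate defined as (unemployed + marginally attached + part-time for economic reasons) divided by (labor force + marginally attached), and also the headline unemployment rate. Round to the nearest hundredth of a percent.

Broad underutilization rate ≈ 9.43%; headline unemployment rate ≈ 5.91%.

Labor force = 132,317 + 8,316 = 140,633.
Numerator = 8,316 + 2,372 + 2,795 = 13,483.
Denominator = 140,633 + 2,372 = 143,005.
Broad rate = 13,483 / 143,005 = 9.43%.
Headline unemployment rate = 8,316 / 140,633 = 5.91%.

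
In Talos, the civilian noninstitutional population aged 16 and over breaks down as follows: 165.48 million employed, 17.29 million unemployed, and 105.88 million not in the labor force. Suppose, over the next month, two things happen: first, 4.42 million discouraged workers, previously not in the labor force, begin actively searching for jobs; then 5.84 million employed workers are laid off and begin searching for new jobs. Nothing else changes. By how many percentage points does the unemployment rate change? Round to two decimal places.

The unemployment rate changes by +5.26 percentage points.

Initially, labor force = 165.48 + 17.29 = 182.77 million, so u = 17.29/182.77 = 9.46%.
After the first change, unemployed and labor force both rise by 4.42 → E = 165.48, U = 21.71, labor force = 187.19 million.
After the second change, employed falls and unemployed rises by 5.84; labor force unchanged → E = 159.64, U = 27.55, labor force = 187.19 million.
New unemployment rate = 27.55 / 187.19 = 14.72%.
Change = 14.72% − 9.46% = +5.26 percentage points.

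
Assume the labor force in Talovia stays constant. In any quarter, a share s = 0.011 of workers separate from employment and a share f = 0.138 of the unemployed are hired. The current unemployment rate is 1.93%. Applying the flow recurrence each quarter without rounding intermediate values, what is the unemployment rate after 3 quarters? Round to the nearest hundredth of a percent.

With a fixed labor force, u_{t+1} = u_t + s·(1−u_t) − f·u_t = u_t·(1−s−f) + s.
Here 1−s−f = 0.851 and s = 0.011.
u_1 = 0.019300 × 0.851 + 0.011 = 0.027424.
u_2 = 0.027424 × 0.851 + 0.011 = 0.034338.
u_3 = 0.034338 × 0.851 + 0.011 = 0.040222.

Unemployment rate after three quarters ≈ 4.02%.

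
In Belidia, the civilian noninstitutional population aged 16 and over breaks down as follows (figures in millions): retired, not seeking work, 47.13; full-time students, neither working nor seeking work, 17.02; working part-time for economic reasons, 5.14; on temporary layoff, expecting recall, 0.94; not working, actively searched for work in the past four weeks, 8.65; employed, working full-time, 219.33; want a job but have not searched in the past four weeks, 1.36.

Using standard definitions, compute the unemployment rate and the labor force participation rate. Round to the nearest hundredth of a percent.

Employed = 5.14 + 219.33 = 224.47 million (anyone who worked, including part-time for economic reasons, counts as employed).
Unemployed = 0.94 + 8.65 = 9.59 million (jobless and actively searching, or on temporary layoff).
Labor force = 224.47 + 9.59 = 234.06 million.
Not in labor force = 47.13 + 17.02 + 1.36 = 65.51 million (those not working and not actively searching are outside the labor force — including those who want a job but have given up searching).
Civilian working-age population = 234.06 + 65.51 = 299.57 million.
Unemployment rate = 9.59 / 234.06 = 4.10%.
Labor force participation rate = 234.06 / 299.57 = 78.13%.

Unemployment rate ≈ 4.10%; labor force participation rate ≈ 78.13%.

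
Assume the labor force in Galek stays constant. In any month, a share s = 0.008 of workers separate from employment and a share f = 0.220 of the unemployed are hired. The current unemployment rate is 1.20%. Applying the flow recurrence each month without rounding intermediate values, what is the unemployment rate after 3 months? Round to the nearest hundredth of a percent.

Unemployment rate after three months ≈ 2.45%.

With a fixed labor force, u_{t+1} = u_t + s·(1−u_t) − f·u_t = u_t·(1−s−f) + s.
Here 1−s−f = 0.772 and s = 0.008.
u_1 = 0.012000 × 0.772 + 0.008 = 0.017264.
u_2 = 0.017264 × 0.772 + 0.008 = 0.021328.
u_3 = 0.021328 × 0.772 + 0.008 = 0.024465.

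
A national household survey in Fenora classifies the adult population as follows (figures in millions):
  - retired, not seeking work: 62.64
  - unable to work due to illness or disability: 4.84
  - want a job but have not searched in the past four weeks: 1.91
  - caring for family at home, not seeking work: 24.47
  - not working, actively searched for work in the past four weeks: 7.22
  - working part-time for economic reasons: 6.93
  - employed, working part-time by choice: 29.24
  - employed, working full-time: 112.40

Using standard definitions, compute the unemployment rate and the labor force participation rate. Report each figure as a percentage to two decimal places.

Employed = 6.93 + 29.24 + 112.40 = 148.57 million (anyone who worked, including part-time for economic reasons, counts as employed).
Unemployed = 7.22 million.
Labor force = 148.57 + 7.22 = 155.79 million.
Not in labor force = 62.64 + 4.84 + 1.91 + 24.47 = 93.86 million (those not working and not actively searching are outside the labor force — including those who want a job but have given up searching).
Civilian working-age population = 155.79 + 93.86 = 249.65 million.
Unemployment rate = 7.22 / 155.79 = 4.63%.
Labor force participation rate = 155.79 / 249.65 = 62.40%.

Unemployment rate ≈ 4.63%; labor force participation rate ≈ 62.40%.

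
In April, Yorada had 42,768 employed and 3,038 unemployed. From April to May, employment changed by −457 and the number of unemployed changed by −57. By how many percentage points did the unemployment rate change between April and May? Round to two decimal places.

April: labor force = 42,768 + 3,038 = 45,806; u = 3,038/45,806 = 6.63%.
May: labor force = 42,311 + 2,981 = 45,292; u = 2,981/45,292 = 6.58%.
Change = 6.58% − 6.63% = −0.05 pp.

The unemployment rate changed by −0.05 percentage points.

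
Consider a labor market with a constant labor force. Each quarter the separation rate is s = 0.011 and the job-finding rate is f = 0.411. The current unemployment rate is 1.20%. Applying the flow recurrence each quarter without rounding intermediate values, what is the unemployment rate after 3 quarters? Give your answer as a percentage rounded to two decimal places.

With a fixed labor force, u_{t+1} = u_t + s·(1−u_t) − f·u_t = u_t·(1−s−f) + s.
Here 1−s−f = 0.578 and s = 0.011.
u_1 = 0.012000 × 0.578 + 0.011 = 0.017936.
u_2 = 0.017936 × 0.578 + 0.011 = 0.021367.
u_3 = 0.021367 × 0.578 + 0.011 = 0.023350.

Unemployment rate after three quarters ≈ 2.34%.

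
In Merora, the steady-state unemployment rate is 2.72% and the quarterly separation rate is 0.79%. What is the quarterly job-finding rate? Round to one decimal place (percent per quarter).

From u* = s/(s+f): f = s·(1−u)/u.
f = 0.79 × (1 − 0.0272) / 0.0272 = 0.7685 / 0.0272 ≈ 28.3% per quarter.

Job-finding rate ≈ 28.3% per quarter.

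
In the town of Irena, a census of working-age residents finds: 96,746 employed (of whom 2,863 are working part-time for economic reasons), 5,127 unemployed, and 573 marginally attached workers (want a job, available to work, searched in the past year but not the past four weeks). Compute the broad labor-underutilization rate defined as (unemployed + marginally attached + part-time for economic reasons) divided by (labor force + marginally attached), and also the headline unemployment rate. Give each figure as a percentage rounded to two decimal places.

Labor force = 96,746 + 5,127 = 101,873.
Numerator = 5,127 + 573 + 2,863 = 8,563.
Denominator = 101,873 + 573 = 102,446.
Broad rate = 8,563 / 102,446 = 8.36%.
Headline unemployment rate = 5,127 / 101,873 = 5.03%.

Broad underutilization rate ≈ 8.36%; headline unemployment rate ≈ 5.03%.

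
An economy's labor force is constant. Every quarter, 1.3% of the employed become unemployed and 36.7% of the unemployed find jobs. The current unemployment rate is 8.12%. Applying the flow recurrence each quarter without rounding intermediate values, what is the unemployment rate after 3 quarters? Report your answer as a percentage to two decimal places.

With a fixed labor force, u_{t+1} = u_t + s·(1−u_t) − f·u_t = u_t·(1−s−f) + s.
Here 1−s−f = 0.620 and s = 0.013.
u_1 = 0.081200 × 0.620 + 0.013 = 0.063344.
u_2 = 0.063344 × 0.620 + 0.013 = 0.052273.
u_3 = 0.052273 × 0.620 + 0.013 = 0.045409.

Unemployment rate after three quarters ≈ 4.54%.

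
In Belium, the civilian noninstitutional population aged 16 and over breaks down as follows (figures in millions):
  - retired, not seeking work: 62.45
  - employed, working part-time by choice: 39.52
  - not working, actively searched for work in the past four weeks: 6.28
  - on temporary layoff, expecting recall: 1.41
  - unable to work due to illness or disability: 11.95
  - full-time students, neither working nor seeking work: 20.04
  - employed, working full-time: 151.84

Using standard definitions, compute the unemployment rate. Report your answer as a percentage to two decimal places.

Employed = 39.52 + 151.84 = 191.36 million.
Unemployed = 6.28 + 1.41 = 7.69 million (jobless and actively searching, or on temporary layoff).
Labor force = 191.36 + 7.69 = 199.05 million.
Unemployment rate = 7.69 / 199.05 = 3.86%.

Unemployment rate ≈ 3.86%.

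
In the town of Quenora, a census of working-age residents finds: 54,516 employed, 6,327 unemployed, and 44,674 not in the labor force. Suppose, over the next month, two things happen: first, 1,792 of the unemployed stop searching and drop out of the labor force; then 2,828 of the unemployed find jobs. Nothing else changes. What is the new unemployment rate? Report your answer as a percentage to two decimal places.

Initially, labor force = 54,516 + 6,327 = 60,843, so u = 6,327/60,843 = 10.40%.
After the first change, unemployed and labor force both fall by 1,792 → E = 54,516, U = 4,535, labor force = 59,051.
After the second change, unemployed falls and employed rises by 2,828; labor force unchanged → E = 57,344, U = 1,707, labor force = 59,051.
New unemployment rate = 1,707 / 59,051 = 2.89%.

New unemployment rate ≈ 2.89%.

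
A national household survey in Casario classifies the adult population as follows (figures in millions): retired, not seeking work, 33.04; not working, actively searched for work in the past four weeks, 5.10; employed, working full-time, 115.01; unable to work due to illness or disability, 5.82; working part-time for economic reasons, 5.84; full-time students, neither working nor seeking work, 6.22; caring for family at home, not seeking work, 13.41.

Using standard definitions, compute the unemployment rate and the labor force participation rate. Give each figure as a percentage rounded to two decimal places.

Unemployment rate ≈ 4.05%; labor force participation rate ≈ 68.29%.

Employed = 115.01 + 5.84 = 120.85 million (anyone who worked, including part-time for economic reasons, counts as employed).
Unemployed = 5.10 million.
Labor force = 120.85 + 5.10 = 125.95 million.
Not in labor force = 33.04 + 5.82 + 6.22 + 13.41 = 58.49 million (those not working and not actively searching are outside the labor force).
Civilian working-age population = 125.95 + 58.49 = 184.44 million.
Unemployment rate = 5.10 / 125.95 = 4.05%.
Labor force participation rate = 125.95 / 184.44 = 68.29%.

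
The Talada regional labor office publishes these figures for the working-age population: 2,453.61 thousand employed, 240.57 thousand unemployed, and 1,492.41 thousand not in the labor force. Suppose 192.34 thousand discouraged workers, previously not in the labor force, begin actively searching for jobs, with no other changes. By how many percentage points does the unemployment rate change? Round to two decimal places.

Initially, labor force = 2,453.61 + 240.57 = 2,694.18 thousand, so u = 240.57/2,694.18 = 8.93%.
After the change, unemployed and labor force both rise by 192.34 → E = 2,453.61, U = 432.91, labor force = 2,886.52 thousand.
New unemployment rate = 432.91 / 2,886.52 = 15.00%.
Change = 15.00% − 8.93% = +6.07 percentage points.

The unemployment rate changes by +6.07 percentage points.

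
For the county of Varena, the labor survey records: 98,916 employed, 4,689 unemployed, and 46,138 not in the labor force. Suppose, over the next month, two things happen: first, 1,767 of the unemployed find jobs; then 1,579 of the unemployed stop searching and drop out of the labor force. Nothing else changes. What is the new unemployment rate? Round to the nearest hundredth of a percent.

New unemployment rate ≈ 1.32%.

Initially, labor force = 98,916 + 4,689 = 103,605, so u = 4,689/103,605 = 4.53%.
After the first change, unemployed falls and employed rises by 1,767; labor force unchanged → E = 100,683, U = 2,922, labor force = 103,605.
After the second change, unemployed and labor force both fall by 1,579 → E = 100,683, U = 1,343, labor force = 102,026.
New unemployment rate = 1,343 / 102,026 = 1.32%.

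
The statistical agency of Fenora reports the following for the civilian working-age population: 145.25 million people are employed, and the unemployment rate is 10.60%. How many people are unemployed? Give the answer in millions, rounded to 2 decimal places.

Let U be the number unemployed. The labor force is E + U, and U/(E+U) = 0.1060.
So U = 0.1060 × 145.25 / (1 − 0.1060) = 15.3965 / 0.8940 ≈ 17.22 million.

About 17.22 million are unemployed.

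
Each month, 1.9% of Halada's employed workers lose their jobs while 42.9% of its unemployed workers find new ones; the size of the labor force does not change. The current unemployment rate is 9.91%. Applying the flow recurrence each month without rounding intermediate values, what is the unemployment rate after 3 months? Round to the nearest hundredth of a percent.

With a fixed labor force, u_{t+1} = u_t + s·(1−u_t) − f·u_t = u_t·(1−s−f) + s.
Here 1−s−f = 0.552 and s = 0.019.
u_1 = 0.099100 × 0.552 + 0.019 = 0.073703.
u_2 = 0.073703 × 0.552 + 0.019 = 0.059684.
u_3 = 0.059684 × 0.552 + 0.019 = 0.051946.

Unemployment rate after three months ≈ 5.19%.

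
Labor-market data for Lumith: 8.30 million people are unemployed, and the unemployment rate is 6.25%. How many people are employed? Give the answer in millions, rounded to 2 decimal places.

Labor force = U / u = 8.30 / 0.0625 ≈ 132.80 million.
Employed = labor force − unemployed = 132.80 − 8.30 = 124.50 million.

About 124.50 million are employed.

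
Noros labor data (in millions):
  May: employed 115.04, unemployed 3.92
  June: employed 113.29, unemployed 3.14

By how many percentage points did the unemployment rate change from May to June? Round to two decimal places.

May: labor force = 115.04 + 3.92 = 118.96; u = 3.92/118.96 = 3.30%.
June: labor force = 113.29 + 3.14 = 116.43; u = 3.14/116.43 = 2.70%.
Change = 2.70% − 3.30% = −0.60 pp.

The unemployment rate changed by −0.60 percentage points.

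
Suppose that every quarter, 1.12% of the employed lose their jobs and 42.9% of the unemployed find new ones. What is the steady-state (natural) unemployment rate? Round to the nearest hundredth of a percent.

Steady-state unemployment rate ≈ 2.54%.

At steady state the flows balance: s·E = f·U, so U/(E+U) = s/(s+f).
u* = 1.12 / (1.12 + 42.9) = 1.12 / 44.02 = 2.54%.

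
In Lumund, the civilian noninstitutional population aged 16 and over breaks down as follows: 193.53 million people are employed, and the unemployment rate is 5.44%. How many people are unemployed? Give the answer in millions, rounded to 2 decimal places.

About 11.13 million are unemployed.

Let U be the number unemployed. The labor force is E + U, and U/(E+U) = 0.0544.
So U = 0.0544 × 193.53 / (1 − 0.0544) = 10.5280 / 0.9456 ≈ 11.13 million.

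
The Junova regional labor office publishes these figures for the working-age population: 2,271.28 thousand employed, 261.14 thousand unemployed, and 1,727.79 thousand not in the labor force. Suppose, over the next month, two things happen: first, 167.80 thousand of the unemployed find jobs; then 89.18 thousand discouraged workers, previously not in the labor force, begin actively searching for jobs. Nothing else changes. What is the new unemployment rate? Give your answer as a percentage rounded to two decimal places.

Initially, labor force = 2,271.28 + 261.14 = 2,532.42 thousand, so u = 261.14/2,532.42 = 10.31%.
After the first change, unemployed falls and employed rises by 167.80; labor force unchanged → E = 2,439.08, U = 93.34, labor force = 2,532.42 thousand.
After the second change, unemployed and labor force both rise by 89.18 → E = 2,439.08, U = 182.52, labor force = 2,621.60 thousand.
New unemployment rate = 182.52 / 2,621.60 = 6.96%.

New unemployment rate ≈ 6.96%.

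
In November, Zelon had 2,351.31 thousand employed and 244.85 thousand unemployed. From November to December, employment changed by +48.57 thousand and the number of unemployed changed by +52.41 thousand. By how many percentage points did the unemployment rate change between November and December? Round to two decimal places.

The unemployment rate changed by +1.59 percentage points.

November: labor force = 2,351.31 + 244.85 = 2,596.16; u = 244.85/2,596.16 = 9.43%.
December: labor force = 2,399.88 + 297.26 = 2,697.14; u = 297.26/2,697.14 = 11.02%.
Change = 11.02% − 9.43% = +1.59 pp.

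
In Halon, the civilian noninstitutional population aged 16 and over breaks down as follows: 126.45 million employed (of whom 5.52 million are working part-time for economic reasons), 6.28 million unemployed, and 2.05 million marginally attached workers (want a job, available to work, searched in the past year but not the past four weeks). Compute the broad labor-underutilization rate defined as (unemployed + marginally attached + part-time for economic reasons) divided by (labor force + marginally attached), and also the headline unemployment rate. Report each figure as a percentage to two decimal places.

Broad underutilization rate ≈ 10.28%; headline unemployment rate ≈ 4.73%.

Labor force = 126.45 + 6.28 = 132.73 million.
Numerator = 6.28 + 2.05 + 5.52 = 13.85 million.
Denominator = 132.73 + 2.05 = 134.78 million.
Broad rate = 13.85 / 134.78 = 10.28%.
Headline unemployment rate = 6.28 / 132.73 = 4.73%.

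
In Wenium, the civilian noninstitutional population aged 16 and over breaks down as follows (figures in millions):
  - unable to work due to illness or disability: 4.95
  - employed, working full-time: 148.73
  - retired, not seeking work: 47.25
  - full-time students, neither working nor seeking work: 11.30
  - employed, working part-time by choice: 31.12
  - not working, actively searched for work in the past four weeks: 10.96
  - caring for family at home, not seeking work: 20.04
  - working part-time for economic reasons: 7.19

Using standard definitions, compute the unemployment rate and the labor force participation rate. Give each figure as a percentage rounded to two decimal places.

Unemployment rate ≈ 5.54%; labor force participation rate ≈ 70.33%.

Employed = 148.73 + 31.12 + 7.19 = 187.04 million (anyone who worked, including part-time for economic reasons, counts as employed).
Unemployed = 10.96 million.
Labor force = 187.04 + 10.96 = 198.00 million.
Not in labor force = 4.95 + 47.25 + 11.30 + 20.04 = 83.54 million (those not working and not actively searching are outside the labor force).
Civilian working-age population = 198.00 + 83.54 = 281.54 million.
Unemployment rate = 10.96 / 198.00 = 5.54%.
Labor force participation rate = 198.00 / 281.54 = 70.33%.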